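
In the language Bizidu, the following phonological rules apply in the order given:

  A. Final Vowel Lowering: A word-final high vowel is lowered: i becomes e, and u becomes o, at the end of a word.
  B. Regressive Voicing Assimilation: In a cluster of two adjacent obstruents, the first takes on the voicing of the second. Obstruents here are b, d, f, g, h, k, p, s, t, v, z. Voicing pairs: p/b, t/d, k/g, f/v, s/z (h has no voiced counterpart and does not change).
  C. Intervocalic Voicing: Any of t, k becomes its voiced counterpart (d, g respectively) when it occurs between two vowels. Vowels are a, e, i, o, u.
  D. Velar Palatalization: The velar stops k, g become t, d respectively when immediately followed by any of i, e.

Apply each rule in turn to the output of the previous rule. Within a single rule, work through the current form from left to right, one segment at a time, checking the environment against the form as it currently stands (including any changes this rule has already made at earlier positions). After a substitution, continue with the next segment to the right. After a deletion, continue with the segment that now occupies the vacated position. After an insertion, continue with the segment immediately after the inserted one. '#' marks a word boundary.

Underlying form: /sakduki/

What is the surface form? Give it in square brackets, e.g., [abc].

A Final Vowel Lowering: [sakduki] → [sakduke]
B Regressive Voicing Assimilation: [sakduke] → [sagduke]
C Intervocalic Voicing: [sagduke] → [sagduge]
D Velar Palatalization: [sagduge] → [sagdude]

[sagdude]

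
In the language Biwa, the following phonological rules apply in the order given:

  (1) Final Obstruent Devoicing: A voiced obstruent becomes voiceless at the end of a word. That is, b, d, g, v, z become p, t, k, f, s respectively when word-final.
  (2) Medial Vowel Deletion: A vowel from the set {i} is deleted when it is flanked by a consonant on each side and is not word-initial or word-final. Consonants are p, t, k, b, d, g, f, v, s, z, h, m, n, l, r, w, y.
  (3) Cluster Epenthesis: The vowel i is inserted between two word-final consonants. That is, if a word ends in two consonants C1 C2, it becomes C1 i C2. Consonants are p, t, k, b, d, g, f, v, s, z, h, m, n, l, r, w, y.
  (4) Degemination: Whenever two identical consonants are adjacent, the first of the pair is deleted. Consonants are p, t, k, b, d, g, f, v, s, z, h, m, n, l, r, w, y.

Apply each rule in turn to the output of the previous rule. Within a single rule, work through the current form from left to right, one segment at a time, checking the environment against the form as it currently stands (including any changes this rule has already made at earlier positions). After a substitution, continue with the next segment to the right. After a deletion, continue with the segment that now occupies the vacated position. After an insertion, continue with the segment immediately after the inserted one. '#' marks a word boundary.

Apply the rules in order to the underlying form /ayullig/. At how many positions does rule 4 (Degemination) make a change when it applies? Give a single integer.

(1) Final Obstruent Devoicing: [ayullig] → [ayullik]
(2) Medial Vowel Deletion: [ayullik] → [ayullk]
(3) Cluster Epenthesis: [ayullk] → [ayullik]
(4) Degemination: [ayullik] → [ayulik]
Rule 4 changed 1 position(s).

1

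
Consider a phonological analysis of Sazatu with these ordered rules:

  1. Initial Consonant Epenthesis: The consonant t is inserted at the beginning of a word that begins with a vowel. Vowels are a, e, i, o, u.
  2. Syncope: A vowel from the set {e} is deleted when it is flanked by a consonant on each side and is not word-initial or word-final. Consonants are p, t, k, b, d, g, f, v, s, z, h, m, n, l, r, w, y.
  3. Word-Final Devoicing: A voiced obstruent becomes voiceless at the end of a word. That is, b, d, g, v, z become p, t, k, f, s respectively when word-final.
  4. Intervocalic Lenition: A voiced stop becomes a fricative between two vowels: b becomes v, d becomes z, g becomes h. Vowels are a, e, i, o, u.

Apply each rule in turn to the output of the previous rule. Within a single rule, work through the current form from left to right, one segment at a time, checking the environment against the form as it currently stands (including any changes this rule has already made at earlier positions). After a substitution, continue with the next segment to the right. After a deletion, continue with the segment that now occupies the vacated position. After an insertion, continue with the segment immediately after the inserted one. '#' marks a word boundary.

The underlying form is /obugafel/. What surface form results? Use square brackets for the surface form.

[tovuhafl]

1 Initial Consonant Epenthesis: [obugafel] → [tobugafel]
2 Syncope: [tobugafel] → [tobugafl]
3 Word-Final Devoicing: no change — [tobugafl]
4 Intervocalic Lenition: [tobugafl] → [tovuhafl]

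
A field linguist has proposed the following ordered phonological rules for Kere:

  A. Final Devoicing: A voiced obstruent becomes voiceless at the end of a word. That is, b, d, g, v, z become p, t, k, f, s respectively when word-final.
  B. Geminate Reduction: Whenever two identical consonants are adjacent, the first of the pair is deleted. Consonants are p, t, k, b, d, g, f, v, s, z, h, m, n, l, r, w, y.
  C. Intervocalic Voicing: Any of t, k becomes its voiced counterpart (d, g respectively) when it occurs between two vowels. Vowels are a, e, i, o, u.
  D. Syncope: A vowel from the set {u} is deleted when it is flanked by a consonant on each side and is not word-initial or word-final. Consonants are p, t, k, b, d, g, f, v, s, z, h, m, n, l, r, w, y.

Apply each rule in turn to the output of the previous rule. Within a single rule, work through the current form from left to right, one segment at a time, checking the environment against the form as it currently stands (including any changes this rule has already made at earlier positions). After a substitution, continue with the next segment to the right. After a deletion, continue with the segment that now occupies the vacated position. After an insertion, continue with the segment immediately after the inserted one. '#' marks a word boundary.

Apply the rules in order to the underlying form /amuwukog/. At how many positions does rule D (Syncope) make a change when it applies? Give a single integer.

A Final Devoicing: [amuwukog] → [amuwukok]
B Geminate Reduction: no change — [amuwukok]
C Intervocalic Voicing: [amuwukok] → [amuwugok]
D Syncope: [amuwugok] → [amwgok]
Rule D changed 2 position(s).

2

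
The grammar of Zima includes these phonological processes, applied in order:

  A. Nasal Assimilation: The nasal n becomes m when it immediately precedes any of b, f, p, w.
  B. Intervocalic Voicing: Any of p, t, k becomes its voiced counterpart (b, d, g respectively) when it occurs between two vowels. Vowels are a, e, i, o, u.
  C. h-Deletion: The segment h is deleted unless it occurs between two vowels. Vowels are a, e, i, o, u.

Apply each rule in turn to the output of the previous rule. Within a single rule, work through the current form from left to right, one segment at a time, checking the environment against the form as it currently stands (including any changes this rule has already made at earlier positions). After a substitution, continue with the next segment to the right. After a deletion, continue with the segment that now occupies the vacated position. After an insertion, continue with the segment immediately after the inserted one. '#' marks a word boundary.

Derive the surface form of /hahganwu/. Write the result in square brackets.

[agamwu]

A Nasal Assimilation: [hahganwu] → [hahgamwu]
B Intervocalic Voicing: no change — [hahgamwu]
C h-Deletion: [hahgamwu] → [agamwu]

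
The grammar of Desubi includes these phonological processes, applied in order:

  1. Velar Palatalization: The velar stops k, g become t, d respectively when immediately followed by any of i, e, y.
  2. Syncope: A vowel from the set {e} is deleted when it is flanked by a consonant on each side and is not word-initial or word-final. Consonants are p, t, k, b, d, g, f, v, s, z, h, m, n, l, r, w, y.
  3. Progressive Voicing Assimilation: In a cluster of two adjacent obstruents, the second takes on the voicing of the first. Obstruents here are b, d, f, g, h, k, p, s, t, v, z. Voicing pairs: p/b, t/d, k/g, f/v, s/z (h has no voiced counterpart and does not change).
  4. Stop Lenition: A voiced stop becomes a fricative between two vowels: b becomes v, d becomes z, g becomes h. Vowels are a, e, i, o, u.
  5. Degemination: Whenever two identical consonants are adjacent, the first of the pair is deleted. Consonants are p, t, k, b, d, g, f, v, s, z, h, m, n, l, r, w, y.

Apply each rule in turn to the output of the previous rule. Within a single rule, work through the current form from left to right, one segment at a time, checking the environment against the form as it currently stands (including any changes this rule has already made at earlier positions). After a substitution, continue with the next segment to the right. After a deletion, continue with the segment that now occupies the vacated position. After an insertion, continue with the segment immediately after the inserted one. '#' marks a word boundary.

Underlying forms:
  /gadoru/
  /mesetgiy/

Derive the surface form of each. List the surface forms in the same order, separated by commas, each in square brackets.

/gadoru/:
  1 Velar Palatalization: no change — [gadoru]
  2 Syncope: no change — [gadoru]
  3 Progressive Voicing Assimilation: no change — [gadoru]
  4 Stop Lenition: [gadoru] → [gazoru]
  5 Degemination: no change — [gazoru]
/mesetgiy/:
  1 Velar Palatalization: [mesetgiy] → [mesetdiy]
  2 Syncope: [mesetdiy] → [mstdiy]
  3 Progressive Voicing Assimilation: [mstdiy] → [msttiy]
  4 Stop Lenition: no change — [msttiy]
  5 Degemination: [msttiy] → [mstiy]

[gazoru], [mstiy]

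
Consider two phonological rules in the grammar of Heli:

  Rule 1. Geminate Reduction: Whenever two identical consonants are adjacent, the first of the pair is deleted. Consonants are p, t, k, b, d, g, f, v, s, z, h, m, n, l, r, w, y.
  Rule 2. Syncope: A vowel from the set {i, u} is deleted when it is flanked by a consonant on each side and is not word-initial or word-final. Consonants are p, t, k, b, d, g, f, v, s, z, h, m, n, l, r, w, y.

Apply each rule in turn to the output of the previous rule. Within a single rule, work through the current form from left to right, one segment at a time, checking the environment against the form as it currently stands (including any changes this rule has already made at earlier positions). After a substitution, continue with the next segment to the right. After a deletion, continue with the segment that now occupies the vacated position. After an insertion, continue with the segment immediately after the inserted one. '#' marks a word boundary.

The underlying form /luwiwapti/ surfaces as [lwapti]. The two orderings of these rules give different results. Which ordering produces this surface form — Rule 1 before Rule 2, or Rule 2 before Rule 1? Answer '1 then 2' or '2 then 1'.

Order 1 then 2:
  1 Geminate Reduction: no change — [luwiwapti]
  2 Syncope: [luwiwapti] → [lwwapti]
  result: [lwwapti]
Order 2 then 1:
  2 Syncope: [luwiwapti] → [lwwapti]
  1 Geminate Reduction: [lwwapti] → [lwapti]
  result: [lwapti]

2 then 1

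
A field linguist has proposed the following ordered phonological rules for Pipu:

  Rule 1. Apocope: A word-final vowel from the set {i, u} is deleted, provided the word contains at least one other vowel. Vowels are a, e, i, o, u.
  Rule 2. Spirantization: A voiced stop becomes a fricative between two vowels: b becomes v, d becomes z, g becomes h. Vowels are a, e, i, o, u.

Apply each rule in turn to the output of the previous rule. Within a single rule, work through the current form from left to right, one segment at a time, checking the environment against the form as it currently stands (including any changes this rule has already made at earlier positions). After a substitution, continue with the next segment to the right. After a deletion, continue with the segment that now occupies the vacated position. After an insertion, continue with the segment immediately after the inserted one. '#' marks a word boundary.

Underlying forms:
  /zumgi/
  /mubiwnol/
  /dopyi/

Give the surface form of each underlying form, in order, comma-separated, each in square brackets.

/zumgi/:
  Rule 1 Apocope: [zumgi] → [zumg]
  Rule 2 Spirantization: no change — [zumg]
/mubiwnol/:
  Rule 1 Apocope: no change — [mubiwnol]
  Rule 2 Spirantization: [mubiwnol] → [muviwnol]
/dopyi/:
  Rule 1 Apocope: [dopyi] → [dopy]
  Rule 2 Spirantization: no change — [dopy]

[zumg], [muviwnol], [dopy]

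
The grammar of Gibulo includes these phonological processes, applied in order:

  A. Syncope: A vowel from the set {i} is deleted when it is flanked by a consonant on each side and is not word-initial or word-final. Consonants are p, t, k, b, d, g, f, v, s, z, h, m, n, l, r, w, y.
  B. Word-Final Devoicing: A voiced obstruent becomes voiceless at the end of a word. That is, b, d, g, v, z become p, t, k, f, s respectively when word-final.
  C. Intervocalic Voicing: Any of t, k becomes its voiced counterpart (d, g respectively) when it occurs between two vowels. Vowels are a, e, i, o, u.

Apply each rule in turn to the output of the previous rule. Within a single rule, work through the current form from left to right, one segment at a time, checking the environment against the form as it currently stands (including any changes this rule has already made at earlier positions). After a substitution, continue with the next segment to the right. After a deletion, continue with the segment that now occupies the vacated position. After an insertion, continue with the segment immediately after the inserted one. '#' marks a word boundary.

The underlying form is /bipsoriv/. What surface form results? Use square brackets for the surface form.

[bpsorf]

A Syncope: [bipsoriv] → [bpsorv]
B Word-Final Devoicing: [bpsorv] → [bpsorf]
C Intervocalic Voicing: no change — [bpsorf]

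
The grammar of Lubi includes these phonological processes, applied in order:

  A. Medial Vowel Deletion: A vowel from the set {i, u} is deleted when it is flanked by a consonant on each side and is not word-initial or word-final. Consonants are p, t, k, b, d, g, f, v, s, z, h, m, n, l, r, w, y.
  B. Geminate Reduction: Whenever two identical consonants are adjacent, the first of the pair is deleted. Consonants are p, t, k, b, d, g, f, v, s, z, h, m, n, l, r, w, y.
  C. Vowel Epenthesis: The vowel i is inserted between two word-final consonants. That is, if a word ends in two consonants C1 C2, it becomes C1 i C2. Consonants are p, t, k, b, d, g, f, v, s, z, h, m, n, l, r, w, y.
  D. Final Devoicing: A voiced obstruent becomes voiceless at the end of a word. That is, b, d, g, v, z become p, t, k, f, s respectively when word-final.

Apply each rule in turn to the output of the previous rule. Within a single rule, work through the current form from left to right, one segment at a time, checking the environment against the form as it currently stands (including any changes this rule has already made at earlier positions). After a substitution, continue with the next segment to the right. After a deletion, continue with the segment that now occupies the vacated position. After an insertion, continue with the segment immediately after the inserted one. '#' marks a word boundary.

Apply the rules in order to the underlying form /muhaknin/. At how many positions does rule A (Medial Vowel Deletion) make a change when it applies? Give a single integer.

2

A Medial Vowel Deletion: [muhaknin] → [mhaknn]
B Geminate Reduction: [mhaknn] → [mhakn]
C Vowel Epenthesis: [mhakn] → [mhakin]
D Final Devoicing: no change — [mhakin]
Rule A changed 2 position(s).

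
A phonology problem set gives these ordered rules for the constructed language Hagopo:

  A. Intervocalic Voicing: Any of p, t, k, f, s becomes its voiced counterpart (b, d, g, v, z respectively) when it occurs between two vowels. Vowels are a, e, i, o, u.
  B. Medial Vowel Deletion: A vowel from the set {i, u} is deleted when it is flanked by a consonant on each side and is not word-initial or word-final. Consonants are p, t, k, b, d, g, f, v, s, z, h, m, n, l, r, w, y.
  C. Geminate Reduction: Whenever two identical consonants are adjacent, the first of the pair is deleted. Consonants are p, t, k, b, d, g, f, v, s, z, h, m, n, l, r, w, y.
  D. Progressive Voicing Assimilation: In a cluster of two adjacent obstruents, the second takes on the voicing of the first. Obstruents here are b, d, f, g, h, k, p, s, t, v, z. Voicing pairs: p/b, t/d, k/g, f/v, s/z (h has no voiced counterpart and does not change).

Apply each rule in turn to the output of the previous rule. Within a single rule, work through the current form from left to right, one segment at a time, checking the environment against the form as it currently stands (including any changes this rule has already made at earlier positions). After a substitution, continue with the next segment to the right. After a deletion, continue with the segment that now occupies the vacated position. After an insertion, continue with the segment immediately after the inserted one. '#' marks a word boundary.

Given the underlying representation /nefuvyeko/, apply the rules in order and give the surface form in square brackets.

A Intervocalic Voicing: [nefuvyeko] → [nevuvyego]
B Medial Vowel Deletion: [nevuvyego] → [nevvyego]
C Geminate Reduction: [nevvyego] → [nevyego]
D Progressive Voicing Assimilation: no change — [nevyego]

[nevyego]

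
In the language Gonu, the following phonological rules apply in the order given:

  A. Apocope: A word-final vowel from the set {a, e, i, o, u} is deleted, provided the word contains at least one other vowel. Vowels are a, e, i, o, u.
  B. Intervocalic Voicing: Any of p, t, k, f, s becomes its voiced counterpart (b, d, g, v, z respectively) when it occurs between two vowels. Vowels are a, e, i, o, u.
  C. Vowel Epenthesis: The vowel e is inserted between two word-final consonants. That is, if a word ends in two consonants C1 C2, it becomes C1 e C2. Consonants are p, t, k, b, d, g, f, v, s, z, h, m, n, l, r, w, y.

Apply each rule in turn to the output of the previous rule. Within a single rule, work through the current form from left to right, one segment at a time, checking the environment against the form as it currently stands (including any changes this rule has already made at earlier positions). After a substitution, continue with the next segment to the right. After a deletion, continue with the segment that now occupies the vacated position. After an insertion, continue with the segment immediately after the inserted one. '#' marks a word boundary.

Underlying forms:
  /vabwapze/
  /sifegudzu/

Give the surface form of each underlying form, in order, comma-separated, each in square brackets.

[vabwapez], [sivegudez]

/vabwapze/:
  A Apocope: [vabwapze] → [vabwapz]
  B Intervocalic Voicing: no change — [vabwapz]
  C Vowel Epenthesis: [vabwapz] → [vabwapez]
/sifegudzu/:
  A Apocope: [sifegudzu] → [sifegudz]
  B Intervocalic Voicing: [sifegudz] → [sivegudz]
  C Vowel Epenthesis: [sivegudz] → [sivegudez]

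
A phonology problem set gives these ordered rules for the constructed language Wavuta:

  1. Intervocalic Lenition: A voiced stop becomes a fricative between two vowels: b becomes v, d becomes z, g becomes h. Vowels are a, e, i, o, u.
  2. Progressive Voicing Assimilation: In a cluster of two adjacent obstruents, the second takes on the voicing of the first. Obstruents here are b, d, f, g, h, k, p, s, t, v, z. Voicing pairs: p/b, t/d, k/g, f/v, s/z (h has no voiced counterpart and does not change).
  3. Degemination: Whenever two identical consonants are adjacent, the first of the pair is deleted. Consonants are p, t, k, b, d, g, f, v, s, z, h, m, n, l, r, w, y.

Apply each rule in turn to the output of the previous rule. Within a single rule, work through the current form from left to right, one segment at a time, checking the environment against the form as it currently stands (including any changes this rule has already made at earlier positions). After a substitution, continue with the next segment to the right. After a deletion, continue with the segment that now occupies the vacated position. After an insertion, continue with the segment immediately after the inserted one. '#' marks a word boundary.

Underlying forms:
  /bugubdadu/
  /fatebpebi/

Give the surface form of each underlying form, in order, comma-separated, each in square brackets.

/bugubdadu/:
  1 Intervocalic Lenition: [bugubdadu] → [buhubdazu]
  2 Progressive Voicing Assimilation: no change — [buhubdazu]
  3 Degemination: no change — [buhubdazu]
/fatebpebi/:
  1 Intervocalic Lenition: [fatebpebi] → [fatebpevi]
  2 Progressive Voicing Assimilation: [fatebpevi] → [fatebbevi]
  3 Degemination: [fatebbevi] → [fatebevi]

[buhubdazu], [fatebevi]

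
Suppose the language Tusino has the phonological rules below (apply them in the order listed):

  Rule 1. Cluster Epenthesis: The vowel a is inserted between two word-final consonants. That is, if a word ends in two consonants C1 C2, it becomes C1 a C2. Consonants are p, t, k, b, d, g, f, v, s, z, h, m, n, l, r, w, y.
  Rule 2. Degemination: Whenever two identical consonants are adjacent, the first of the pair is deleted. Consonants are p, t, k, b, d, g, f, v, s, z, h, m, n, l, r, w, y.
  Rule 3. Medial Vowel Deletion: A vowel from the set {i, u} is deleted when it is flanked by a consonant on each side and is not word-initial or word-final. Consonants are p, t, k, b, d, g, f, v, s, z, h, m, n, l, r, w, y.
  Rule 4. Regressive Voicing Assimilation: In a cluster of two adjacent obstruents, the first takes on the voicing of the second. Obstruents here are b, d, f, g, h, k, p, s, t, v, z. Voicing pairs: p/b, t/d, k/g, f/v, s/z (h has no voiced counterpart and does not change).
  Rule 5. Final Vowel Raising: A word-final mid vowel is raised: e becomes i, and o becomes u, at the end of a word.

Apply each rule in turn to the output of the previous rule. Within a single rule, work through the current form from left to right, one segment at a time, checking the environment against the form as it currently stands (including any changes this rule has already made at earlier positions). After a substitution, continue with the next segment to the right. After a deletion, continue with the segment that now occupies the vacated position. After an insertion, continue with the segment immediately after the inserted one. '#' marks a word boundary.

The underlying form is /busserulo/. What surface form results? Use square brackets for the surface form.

Rule 1 Cluster Epenthesis: no change — [busserulo]
Rule 2 Degemination: [busserulo] → [buserulo]
Rule 3 Medial Vowel Deletion: [buserulo] → [bserlo]
Rule 4 Regressive Voicing Assimilation: [bserlo] → [pserlo]
Rule 5 Final Vowel Raising: [pserlo] → [pserlu]

[pserlu]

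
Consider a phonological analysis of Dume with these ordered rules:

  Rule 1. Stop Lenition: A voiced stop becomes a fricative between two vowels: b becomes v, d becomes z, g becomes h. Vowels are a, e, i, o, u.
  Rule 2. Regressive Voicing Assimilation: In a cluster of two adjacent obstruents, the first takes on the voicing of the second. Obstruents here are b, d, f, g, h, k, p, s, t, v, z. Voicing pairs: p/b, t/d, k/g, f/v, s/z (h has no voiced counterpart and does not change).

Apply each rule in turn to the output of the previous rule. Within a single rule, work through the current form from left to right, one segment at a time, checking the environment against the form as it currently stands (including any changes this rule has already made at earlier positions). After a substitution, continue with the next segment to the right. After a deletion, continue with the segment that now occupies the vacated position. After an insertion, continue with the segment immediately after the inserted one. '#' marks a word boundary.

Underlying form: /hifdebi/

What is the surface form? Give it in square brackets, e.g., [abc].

[hivdevi]

Rule 1 Stop Lenition: [hifdebi] → [hifdevi]
Rule 2 Regressive Voicing Assimilation: [hifdevi] → [hivdevi]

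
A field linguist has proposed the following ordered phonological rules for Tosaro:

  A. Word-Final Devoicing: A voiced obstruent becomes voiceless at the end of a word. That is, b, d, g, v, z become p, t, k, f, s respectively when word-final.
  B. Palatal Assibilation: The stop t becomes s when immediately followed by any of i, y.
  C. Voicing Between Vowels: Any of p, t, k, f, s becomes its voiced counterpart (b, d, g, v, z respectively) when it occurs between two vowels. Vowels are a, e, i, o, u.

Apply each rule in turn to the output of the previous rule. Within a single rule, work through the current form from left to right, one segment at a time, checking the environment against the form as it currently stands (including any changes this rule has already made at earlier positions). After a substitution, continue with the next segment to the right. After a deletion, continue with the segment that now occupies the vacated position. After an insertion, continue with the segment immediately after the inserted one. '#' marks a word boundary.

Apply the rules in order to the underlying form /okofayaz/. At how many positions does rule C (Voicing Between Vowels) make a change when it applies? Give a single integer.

2

A Word-Final Devoicing: [okofayaz] → [okofayas]
B Palatal Assibilation: no change — [okofayas]
C Voicing Between Vowels: [okofayas] → [ogovayas]
Rule C changed 2 position(s).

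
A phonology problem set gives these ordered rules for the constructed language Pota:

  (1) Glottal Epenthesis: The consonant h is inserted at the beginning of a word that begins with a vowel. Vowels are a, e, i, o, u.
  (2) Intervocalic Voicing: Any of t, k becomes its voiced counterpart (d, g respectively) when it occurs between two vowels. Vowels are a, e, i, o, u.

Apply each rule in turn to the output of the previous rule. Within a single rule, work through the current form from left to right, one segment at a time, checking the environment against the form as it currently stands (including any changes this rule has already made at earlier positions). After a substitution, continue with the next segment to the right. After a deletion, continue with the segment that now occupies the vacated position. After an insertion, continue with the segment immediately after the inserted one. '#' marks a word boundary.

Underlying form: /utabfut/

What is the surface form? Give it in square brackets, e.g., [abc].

(1) Glottal Epenthesis: [utabfut] → [hutabfut]
(2) Intervocalic Voicing: [hutabfut] → [hudabfut]

[hudabfut]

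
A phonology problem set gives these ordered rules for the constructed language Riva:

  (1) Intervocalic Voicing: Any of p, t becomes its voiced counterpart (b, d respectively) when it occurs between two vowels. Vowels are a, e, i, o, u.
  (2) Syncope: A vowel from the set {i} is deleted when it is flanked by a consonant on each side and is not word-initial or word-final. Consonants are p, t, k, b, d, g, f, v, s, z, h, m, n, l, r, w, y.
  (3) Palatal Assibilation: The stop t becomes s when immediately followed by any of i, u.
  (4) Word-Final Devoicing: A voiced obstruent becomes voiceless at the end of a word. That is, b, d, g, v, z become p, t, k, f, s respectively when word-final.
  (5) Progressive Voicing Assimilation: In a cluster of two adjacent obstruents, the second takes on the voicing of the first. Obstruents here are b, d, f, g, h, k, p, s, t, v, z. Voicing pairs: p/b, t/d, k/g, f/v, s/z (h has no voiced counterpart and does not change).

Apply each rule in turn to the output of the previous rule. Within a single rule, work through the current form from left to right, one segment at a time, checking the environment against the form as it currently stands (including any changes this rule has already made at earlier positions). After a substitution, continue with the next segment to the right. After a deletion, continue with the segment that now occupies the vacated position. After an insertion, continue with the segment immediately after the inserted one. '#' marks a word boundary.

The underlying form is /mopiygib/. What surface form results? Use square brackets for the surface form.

(1) Intervocalic Voicing: [mopiygib] → [mobiygib]
(2) Syncope: [mobiygib] → [mobygb]
(3) Palatal Assibilation: no change — [mobygb]
(4) Word-Final Devoicing: [mobygb] → [mobygp]
(5) Progressive Voicing Assimilation: [mobygp] → [mobygb]

[mobygb]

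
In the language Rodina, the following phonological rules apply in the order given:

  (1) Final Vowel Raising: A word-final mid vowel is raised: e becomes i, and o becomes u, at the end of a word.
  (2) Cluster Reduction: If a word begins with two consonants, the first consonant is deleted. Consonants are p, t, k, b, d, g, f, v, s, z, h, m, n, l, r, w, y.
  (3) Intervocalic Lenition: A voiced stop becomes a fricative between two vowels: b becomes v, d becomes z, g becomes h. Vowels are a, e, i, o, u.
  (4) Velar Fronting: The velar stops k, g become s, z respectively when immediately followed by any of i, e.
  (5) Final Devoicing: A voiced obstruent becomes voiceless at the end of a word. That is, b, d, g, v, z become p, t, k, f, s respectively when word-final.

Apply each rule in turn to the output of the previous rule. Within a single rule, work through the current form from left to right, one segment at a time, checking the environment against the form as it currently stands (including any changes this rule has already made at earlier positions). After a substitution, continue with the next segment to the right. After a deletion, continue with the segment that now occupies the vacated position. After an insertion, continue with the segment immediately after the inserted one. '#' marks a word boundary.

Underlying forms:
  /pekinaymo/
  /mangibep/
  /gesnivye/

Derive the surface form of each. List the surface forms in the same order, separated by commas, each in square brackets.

/pekinaymo/:
  (1) Final Vowel Raising: [pekinaymo] → [pekinaymu]
  (2) Cluster Reduction: no change — [pekinaymu]
  (3) Intervocalic Lenition: no change — [pekinaymu]
  (4) Velar Fronting: [pekinaymu] → [pesinaymu]
  (5) Final Devoicing: no change — [pesinaymu]
/mangibep/:
  (1) Final Vowel Raising: no change — [mangibep]
  (2) Cluster Reduction: no change — [mangibep]
  (3) Intervocalic Lenition: [mangibep] → [mangivep]
  (4) Velar Fronting: [mangivep] → [manzivep]
  (5) Final Devoicing: no change — [manzivep]
/gesnivye/:
  (1) Final Vowel Raising: [gesnivye] → [gesnivyi]
  (2) Cluster Reduction: no change — [gesnivyi]
  (3) Intervocalic Lenition: no change — [gesnivyi]
  (4) Velar Fronting: [gesnivyi] → [zesnivyi]
  (5) Final Devoicing: no change — [zesnivyi]

[pesinaymu], [manzivep], [zesnivyi]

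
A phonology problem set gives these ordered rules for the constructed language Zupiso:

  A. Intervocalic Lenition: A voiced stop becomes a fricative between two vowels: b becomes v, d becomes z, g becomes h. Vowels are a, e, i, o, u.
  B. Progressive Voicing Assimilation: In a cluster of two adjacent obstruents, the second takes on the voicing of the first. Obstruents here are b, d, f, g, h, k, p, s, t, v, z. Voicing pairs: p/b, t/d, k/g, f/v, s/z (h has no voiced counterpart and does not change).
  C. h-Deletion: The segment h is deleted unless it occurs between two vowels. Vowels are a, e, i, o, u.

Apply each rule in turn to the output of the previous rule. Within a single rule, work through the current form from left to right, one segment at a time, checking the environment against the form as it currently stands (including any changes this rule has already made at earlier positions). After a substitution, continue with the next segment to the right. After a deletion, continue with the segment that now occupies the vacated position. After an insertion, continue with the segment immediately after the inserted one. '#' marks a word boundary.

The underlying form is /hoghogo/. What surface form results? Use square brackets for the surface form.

A Intervocalic Lenition: [hoghogo] → [hoghoho]
B Progressive Voicing Assimilation: no change — [hoghoho]
C h-Deletion: [hoghoho] → [ogoho]

[ogoho]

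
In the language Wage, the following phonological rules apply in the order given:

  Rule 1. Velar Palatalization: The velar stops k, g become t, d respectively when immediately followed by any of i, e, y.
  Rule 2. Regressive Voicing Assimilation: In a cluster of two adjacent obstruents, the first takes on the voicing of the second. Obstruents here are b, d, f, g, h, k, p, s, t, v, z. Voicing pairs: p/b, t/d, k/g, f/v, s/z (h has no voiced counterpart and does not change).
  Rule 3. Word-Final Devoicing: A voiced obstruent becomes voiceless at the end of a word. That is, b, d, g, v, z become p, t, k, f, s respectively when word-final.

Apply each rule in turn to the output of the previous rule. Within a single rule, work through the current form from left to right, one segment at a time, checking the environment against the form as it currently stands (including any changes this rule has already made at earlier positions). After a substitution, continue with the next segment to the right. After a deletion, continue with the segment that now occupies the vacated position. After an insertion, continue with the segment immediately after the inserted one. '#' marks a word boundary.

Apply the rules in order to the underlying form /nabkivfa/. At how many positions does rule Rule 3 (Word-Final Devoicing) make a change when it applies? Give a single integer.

0

Rule 1 Velar Palatalization: [nabkivfa] → [nabtivfa]
Rule 2 Regressive Voicing Assimilation: [nabtivfa] → [naptiffa]
Rule 3 Word-Final Devoicing: no change — [naptiffa]
Rule Rule 3 changed 0 position(s).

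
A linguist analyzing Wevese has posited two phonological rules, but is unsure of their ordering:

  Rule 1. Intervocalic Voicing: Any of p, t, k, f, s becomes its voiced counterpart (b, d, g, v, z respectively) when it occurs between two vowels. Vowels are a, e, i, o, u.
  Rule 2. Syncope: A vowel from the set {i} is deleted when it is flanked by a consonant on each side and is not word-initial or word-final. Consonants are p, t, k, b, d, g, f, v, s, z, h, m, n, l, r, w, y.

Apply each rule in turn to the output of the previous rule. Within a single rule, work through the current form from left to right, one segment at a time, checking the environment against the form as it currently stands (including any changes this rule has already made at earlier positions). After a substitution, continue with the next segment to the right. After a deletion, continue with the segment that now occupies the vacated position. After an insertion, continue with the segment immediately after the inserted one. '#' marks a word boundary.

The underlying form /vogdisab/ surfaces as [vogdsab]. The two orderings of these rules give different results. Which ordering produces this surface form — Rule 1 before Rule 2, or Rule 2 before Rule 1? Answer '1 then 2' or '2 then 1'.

Order 1 then 2:
  1 Intervocalic Voicing: [vogdisab] → [vogdizab]
  2 Syncope: [vogdizab] → [vogdzab]
  result: [vogdzab]
Order 2 then 1:
  2 Syncope: [vogdisab] → [vogdsab]
  1 Intervocalic Voicing: no change — [vogdsab]
  result: [vogdsab]

2 then 1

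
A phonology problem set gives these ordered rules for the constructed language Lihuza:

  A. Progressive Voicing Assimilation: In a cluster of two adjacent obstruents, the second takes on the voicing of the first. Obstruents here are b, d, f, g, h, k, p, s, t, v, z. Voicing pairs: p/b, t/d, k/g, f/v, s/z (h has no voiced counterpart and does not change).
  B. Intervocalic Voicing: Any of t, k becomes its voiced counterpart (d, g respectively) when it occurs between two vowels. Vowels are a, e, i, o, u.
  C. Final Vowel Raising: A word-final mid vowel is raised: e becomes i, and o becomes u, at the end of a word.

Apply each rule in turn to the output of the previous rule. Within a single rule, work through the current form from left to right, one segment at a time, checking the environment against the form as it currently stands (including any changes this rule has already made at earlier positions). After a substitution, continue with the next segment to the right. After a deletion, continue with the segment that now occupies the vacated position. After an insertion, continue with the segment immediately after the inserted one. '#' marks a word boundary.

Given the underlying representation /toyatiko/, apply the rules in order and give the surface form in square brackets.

A Progressive Voicing Assimilation: no change — [toyatiko]
B Intervocalic Voicing: [toyatiko] → [toyadigo]
C Final Vowel Raising: [toyadigo] → [toyadigu]

[toyadigu]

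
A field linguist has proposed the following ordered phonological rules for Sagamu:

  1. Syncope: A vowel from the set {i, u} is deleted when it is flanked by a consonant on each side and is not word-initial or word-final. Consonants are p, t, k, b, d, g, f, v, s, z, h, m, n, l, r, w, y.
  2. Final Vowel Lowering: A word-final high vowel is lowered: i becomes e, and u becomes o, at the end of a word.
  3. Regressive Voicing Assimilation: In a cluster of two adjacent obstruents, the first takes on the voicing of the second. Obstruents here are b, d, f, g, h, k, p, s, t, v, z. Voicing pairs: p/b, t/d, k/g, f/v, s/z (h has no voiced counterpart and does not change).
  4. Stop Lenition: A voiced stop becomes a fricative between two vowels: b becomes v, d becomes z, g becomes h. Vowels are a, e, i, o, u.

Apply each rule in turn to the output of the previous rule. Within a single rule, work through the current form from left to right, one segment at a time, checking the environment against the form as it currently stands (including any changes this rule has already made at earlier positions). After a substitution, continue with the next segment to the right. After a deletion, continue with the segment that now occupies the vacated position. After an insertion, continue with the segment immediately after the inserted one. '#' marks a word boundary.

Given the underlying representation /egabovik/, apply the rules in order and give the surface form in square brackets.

1 Syncope: [egabovik] → [egabovk]
2 Final Vowel Lowering: no change — [egabovk]
3 Regressive Voicing Assimilation: [egabovk] → [egabofk]
4 Stop Lenition: [egabofk] → [ehavofk]

[ehavofk]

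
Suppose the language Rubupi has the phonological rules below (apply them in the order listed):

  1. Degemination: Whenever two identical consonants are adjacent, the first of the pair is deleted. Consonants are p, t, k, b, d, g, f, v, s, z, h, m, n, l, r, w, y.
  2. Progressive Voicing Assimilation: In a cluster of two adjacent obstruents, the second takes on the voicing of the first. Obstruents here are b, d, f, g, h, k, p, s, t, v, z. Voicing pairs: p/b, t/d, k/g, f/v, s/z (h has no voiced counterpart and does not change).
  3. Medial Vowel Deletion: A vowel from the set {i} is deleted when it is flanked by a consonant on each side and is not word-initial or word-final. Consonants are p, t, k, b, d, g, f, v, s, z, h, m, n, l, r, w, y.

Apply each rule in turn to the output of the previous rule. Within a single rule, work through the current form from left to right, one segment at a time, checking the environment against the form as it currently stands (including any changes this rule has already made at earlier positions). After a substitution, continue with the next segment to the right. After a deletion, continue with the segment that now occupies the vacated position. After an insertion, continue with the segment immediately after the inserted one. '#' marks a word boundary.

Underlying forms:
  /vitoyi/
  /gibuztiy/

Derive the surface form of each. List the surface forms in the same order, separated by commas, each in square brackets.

[vtoyi], [gbuzdy]

/vitoyi/:
  1 Degemination: no change — [vitoyi]
  2 Progressive Voicing Assimilation: no change — [vitoyi]
  3 Medial Vowel Deletion: [vitoyi] → [vtoyi]
/gibuztiy/:
  1 Degemination: no change — [gibuztiy]
  2 Progressive Voicing Assimilation: [gibuztiy] → [gibuzdiy]
  3 Medial Vowel Deletion: [gibuzdiy] → [gbuzdy]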